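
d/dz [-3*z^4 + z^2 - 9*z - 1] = -12*z^3 + 2*z - 9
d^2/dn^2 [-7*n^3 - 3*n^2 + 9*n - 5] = -42*n - 6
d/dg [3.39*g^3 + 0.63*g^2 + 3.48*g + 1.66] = 10.17*g^2 + 1.26*g + 3.48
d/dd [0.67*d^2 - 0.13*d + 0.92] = 1.34*d - 0.13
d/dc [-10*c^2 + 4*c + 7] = 4 - 20*c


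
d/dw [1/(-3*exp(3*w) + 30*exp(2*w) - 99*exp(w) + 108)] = (exp(2*w) - 20*exp(w)/3 + 11)*exp(w)/(exp(3*w) - 10*exp(2*w) + 33*exp(w) - 36)^2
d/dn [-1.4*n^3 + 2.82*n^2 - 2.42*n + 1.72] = -4.2*n^2 + 5.64*n - 2.42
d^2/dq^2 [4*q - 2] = 0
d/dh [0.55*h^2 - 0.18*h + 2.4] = 1.1*h - 0.18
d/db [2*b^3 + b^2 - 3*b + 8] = 6*b^2 + 2*b - 3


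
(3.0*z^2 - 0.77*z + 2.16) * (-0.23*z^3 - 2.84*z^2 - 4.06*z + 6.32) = -0.69*z^5 - 8.3429*z^4 - 10.49*z^3 + 15.9518*z^2 - 13.636*z + 13.6512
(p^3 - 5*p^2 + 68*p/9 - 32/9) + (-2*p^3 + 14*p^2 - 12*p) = -p^3 + 9*p^2 - 40*p/9 - 32/9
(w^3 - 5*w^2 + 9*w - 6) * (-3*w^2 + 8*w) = -3*w^5 + 23*w^4 - 67*w^3 + 90*w^2 - 48*w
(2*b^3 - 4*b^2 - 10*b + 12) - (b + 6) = 2*b^3 - 4*b^2 - 11*b + 6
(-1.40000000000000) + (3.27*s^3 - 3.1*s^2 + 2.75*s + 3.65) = 3.27*s^3 - 3.1*s^2 + 2.75*s + 2.25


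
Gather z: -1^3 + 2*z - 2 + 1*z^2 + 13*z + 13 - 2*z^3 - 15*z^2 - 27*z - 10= -2*z^3 - 14*z^2 - 12*z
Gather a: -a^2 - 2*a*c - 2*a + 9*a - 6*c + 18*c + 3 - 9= -a^2 + a*(7 - 2*c) + 12*c - 6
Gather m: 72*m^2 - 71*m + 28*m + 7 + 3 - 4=72*m^2 - 43*m + 6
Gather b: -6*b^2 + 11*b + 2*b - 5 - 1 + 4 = -6*b^2 + 13*b - 2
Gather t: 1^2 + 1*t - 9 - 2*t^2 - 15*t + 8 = -2*t^2 - 14*t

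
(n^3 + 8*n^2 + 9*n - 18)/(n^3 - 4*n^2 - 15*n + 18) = (n + 6)/(n - 6)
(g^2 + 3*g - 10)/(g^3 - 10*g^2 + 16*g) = (g + 5)/(g*(g - 8))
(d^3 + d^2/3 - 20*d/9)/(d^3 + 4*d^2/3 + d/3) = (9*d^2 + 3*d - 20)/(3*(3*d^2 + 4*d + 1))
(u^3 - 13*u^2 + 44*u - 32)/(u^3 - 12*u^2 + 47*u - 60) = (u^2 - 9*u + 8)/(u^2 - 8*u + 15)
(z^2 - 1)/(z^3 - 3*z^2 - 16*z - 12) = (z - 1)/(z^2 - 4*z - 12)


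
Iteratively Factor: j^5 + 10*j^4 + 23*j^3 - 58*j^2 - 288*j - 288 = (j + 3)*(j^4 + 7*j^3 + 2*j^2 - 64*j - 96) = (j + 3)*(j + 4)*(j^3 + 3*j^2 - 10*j - 24) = (j + 3)*(j + 4)^2*(j^2 - j - 6) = (j + 2)*(j + 3)*(j + 4)^2*(j - 3)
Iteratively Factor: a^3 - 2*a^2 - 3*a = (a + 1)*(a^2 - 3*a) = a*(a + 1)*(a - 3)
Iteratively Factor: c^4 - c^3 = (c)*(c^3 - c^2) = c*(c - 1)*(c^2) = c^2*(c - 1)*(c)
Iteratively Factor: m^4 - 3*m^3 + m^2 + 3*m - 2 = (m - 1)*(m^3 - 2*m^2 - m + 2) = (m - 1)*(m + 1)*(m^2 - 3*m + 2) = (m - 1)^2*(m + 1)*(m - 2)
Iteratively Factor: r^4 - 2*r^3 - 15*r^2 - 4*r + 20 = (r + 2)*(r^3 - 4*r^2 - 7*r + 10) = (r - 5)*(r + 2)*(r^2 + r - 2) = (r - 5)*(r + 2)^2*(r - 1)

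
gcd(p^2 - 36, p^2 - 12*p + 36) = p - 6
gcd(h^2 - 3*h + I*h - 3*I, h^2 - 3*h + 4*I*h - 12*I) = h - 3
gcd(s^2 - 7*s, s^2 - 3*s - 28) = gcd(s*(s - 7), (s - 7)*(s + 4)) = s - 7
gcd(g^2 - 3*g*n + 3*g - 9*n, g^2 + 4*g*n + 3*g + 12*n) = g + 3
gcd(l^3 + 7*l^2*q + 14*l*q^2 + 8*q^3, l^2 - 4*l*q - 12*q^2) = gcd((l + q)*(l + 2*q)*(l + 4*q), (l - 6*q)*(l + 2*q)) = l + 2*q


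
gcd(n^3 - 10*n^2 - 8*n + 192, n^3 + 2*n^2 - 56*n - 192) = n^2 - 4*n - 32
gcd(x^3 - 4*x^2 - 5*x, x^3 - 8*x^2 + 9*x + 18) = x + 1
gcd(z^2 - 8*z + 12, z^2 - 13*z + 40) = 1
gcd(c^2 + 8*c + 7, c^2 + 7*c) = c + 7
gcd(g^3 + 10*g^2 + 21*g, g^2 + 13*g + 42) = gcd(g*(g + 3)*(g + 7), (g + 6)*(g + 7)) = g + 7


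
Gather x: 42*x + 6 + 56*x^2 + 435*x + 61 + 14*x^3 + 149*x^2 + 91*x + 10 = 14*x^3 + 205*x^2 + 568*x + 77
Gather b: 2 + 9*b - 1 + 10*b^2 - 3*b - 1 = 10*b^2 + 6*b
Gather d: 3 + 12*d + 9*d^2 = 9*d^2 + 12*d + 3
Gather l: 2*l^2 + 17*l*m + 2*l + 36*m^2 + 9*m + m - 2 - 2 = 2*l^2 + l*(17*m + 2) + 36*m^2 + 10*m - 4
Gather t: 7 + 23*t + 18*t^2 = 18*t^2 + 23*t + 7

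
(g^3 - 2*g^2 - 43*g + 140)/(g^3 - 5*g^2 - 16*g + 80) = (g + 7)/(g + 4)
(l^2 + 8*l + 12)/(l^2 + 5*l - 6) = (l + 2)/(l - 1)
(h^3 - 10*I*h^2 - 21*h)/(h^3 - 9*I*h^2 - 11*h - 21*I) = h/(h + I)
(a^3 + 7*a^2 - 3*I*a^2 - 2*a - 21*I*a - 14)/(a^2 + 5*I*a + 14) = (a^2 + a*(7 - I) - 7*I)/(a + 7*I)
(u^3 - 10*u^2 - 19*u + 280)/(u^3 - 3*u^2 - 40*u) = (u - 7)/u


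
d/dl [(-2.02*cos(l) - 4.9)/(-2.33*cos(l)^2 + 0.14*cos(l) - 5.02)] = (4.7066*cos(l)^2 + 22.834*cos(l) - 10.8264)*sin(l)/(5.4289*cos(l)^4 - 0.6524*cos(l)^3 + 23.4128*cos(l)^2 - 1.4056*cos(l) + 25.2004)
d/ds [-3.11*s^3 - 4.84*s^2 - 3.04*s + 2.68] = -9.33*s^2 - 9.68*s - 3.04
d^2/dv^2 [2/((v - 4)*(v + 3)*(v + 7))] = 4*(6*v^4 + 48*v^3 + 51*v^2 - 90*v + 865)/(v^9 + 18*v^8 + 51*v^7 - 720*v^6 - 3993*v^5 + 7002*v^4 + 71765*v^3 + 36036*v^2 - 402192*v - 592704)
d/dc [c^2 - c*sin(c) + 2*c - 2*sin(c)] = -c*cos(c) + 2*c - sin(c) - 2*cos(c) + 2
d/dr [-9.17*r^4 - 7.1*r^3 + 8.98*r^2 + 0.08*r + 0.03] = -36.68*r^3 - 21.3*r^2 + 17.96*r + 0.08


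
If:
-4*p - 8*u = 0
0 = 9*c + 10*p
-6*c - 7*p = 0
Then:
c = 0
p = 0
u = 0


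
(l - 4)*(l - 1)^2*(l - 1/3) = l^4 - 19*l^3/3 + 11*l^2 - 7*l + 4/3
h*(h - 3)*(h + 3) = h^3 - 9*h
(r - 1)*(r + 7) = r^2 + 6*r - 7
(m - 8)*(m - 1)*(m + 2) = m^3 - 7*m^2 - 10*m + 16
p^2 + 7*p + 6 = (p + 1)*(p + 6)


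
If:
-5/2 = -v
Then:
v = 5/2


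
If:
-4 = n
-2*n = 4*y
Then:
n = -4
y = 2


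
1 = 1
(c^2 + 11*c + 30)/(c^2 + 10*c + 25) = (c + 6)/(c + 5)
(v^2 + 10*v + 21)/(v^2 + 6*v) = (v^2 + 10*v + 21)/(v*(v + 6))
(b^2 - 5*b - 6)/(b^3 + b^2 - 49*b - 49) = (b - 6)/(b^2 - 49)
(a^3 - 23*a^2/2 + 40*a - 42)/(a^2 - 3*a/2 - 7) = (a^2 - 8*a + 12)/(a + 2)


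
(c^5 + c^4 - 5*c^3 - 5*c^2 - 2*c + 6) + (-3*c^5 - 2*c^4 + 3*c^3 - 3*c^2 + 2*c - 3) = -2*c^5 - c^4 - 2*c^3 - 8*c^2 + 3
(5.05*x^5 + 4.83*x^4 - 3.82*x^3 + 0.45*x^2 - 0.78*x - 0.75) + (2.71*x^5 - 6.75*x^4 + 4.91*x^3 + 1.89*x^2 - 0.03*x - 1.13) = 7.76*x^5 - 1.92*x^4 + 1.09*x^3 + 2.34*x^2 - 0.81*x - 1.88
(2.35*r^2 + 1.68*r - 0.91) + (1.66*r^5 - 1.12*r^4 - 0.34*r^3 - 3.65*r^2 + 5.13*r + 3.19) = 1.66*r^5 - 1.12*r^4 - 0.34*r^3 - 1.3*r^2 + 6.81*r + 2.28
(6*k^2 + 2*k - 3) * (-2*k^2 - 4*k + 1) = -12*k^4 - 28*k^3 + 4*k^2 + 14*k - 3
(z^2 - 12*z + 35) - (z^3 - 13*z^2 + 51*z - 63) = -z^3 + 14*z^2 - 63*z + 98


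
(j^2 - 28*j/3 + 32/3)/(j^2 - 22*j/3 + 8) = (j - 8)/(j - 6)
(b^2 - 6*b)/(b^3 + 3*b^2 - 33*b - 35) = b*(b - 6)/(b^3 + 3*b^2 - 33*b - 35)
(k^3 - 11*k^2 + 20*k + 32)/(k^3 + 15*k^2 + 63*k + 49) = (k^2 - 12*k + 32)/(k^2 + 14*k + 49)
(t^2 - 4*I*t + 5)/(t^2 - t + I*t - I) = (t - 5*I)/(t - 1)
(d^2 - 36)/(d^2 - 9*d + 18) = (d + 6)/(d - 3)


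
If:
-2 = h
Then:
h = -2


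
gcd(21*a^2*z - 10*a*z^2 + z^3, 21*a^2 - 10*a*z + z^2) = 21*a^2 - 10*a*z + z^2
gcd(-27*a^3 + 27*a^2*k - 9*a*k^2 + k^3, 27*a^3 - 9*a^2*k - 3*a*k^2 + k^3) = 9*a^2 - 6*a*k + k^2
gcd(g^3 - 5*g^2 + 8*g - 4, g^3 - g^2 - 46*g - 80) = 1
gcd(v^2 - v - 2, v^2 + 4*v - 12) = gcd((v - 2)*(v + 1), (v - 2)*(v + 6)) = v - 2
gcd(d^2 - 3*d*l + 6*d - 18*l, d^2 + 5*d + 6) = 1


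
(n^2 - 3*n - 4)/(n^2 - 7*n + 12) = (n + 1)/(n - 3)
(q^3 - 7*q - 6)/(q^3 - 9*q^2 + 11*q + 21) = (q + 2)/(q - 7)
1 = 1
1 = 1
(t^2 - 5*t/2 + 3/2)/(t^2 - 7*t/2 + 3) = (t - 1)/(t - 2)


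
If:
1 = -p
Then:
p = -1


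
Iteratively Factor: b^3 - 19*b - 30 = (b - 5)*(b^2 + 5*b + 6) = (b - 5)*(b + 2)*(b + 3)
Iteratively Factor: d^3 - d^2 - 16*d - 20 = (d + 2)*(d^2 - 3*d - 10) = (d - 5)*(d + 2)*(d + 2)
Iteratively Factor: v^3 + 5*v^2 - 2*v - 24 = (v + 3)*(v^2 + 2*v - 8) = (v - 2)*(v + 3)*(v + 4)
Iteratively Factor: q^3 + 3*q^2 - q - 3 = (q + 3)*(q^2 - 1) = (q + 1)*(q + 3)*(q - 1)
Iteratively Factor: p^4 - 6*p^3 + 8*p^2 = (p)*(p^3 - 6*p^2 + 8*p) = p*(p - 4)*(p^2 - 2*p) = p*(p - 4)*(p - 2)*(p)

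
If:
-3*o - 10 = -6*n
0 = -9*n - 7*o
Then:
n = 70/69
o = -30/23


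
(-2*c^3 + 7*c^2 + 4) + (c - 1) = -2*c^3 + 7*c^2 + c + 3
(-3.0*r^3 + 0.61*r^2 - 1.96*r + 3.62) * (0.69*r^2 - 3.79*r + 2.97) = -2.07*r^5 + 11.7909*r^4 - 12.5743*r^3 + 11.7379*r^2 - 19.541*r + 10.7514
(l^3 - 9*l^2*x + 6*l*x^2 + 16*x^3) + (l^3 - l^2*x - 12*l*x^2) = 2*l^3 - 10*l^2*x - 6*l*x^2 + 16*x^3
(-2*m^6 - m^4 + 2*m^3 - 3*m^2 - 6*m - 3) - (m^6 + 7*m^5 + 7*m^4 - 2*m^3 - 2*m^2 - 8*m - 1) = -3*m^6 - 7*m^5 - 8*m^4 + 4*m^3 - m^2 + 2*m - 2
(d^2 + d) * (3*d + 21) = 3*d^3 + 24*d^2 + 21*d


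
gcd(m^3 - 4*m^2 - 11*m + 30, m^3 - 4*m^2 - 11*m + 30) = m^3 - 4*m^2 - 11*m + 30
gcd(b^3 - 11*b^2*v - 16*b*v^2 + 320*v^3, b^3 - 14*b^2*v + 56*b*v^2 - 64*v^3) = -b + 8*v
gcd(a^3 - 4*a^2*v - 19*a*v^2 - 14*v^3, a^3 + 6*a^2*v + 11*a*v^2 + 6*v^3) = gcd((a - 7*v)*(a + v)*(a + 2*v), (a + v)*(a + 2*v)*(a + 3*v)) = a^2 + 3*a*v + 2*v^2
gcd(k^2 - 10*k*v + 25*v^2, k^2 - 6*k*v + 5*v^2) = -k + 5*v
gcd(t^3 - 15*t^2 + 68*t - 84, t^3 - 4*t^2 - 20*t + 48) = t^2 - 8*t + 12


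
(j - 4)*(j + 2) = j^2 - 2*j - 8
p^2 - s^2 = (p - s)*(p + s)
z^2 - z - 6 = (z - 3)*(z + 2)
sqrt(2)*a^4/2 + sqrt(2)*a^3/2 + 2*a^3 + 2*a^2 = a^2*(a + 2*sqrt(2))*(sqrt(2)*a/2 + sqrt(2)/2)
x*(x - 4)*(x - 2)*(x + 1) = x^4 - 5*x^3 + 2*x^2 + 8*x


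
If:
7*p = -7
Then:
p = -1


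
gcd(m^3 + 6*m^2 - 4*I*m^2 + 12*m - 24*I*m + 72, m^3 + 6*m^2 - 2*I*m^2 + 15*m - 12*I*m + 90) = m + 6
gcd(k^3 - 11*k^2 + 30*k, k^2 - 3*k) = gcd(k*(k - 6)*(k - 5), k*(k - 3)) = k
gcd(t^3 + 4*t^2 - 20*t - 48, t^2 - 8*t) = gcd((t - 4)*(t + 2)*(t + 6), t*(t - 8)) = 1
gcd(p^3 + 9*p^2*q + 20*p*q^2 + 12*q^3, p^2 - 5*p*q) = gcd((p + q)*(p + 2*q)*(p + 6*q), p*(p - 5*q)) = 1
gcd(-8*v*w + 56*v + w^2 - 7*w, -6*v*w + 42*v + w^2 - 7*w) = w - 7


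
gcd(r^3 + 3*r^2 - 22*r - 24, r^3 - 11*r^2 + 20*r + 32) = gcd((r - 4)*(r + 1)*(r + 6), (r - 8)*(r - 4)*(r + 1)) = r^2 - 3*r - 4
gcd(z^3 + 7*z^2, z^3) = z^2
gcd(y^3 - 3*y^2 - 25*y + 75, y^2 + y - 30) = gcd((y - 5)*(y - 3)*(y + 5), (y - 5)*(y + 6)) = y - 5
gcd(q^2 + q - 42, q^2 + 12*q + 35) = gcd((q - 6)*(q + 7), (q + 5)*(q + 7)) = q + 7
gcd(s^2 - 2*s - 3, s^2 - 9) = s - 3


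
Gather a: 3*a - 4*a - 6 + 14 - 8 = -a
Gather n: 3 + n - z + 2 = n - z + 5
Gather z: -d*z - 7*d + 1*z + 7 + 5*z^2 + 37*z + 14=-7*d + 5*z^2 + z*(38 - d) + 21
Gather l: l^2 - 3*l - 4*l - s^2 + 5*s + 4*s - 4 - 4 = l^2 - 7*l - s^2 + 9*s - 8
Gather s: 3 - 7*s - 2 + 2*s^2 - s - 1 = 2*s^2 - 8*s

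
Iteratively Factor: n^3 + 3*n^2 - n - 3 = (n + 3)*(n^2 - 1) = (n - 1)*(n + 3)*(n + 1)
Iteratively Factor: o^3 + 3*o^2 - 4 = (o + 2)*(o^2 + o - 2) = (o - 1)*(o + 2)*(o + 2)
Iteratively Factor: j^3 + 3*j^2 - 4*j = (j - 1)*(j^2 + 4*j) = (j - 1)*(j + 4)*(j)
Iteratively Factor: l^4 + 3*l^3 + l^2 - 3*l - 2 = (l + 1)*(l^3 + 2*l^2 - l - 2) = (l + 1)*(l + 2)*(l^2 - 1) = (l + 1)^2*(l + 2)*(l - 1)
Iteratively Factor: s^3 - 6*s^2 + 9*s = (s - 3)*(s^2 - 3*s) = (s - 3)^2*(s)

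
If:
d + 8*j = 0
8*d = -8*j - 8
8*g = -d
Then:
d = -8/7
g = 1/7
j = 1/7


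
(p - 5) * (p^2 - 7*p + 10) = p^3 - 12*p^2 + 45*p - 50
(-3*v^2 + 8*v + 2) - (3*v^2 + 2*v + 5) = -6*v^2 + 6*v - 3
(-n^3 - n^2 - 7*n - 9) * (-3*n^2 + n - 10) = 3*n^5 + 2*n^4 + 30*n^3 + 30*n^2 + 61*n + 90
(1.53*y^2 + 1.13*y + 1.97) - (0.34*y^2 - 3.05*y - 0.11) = 1.19*y^2 + 4.18*y + 2.08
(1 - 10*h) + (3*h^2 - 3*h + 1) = 3*h^2 - 13*h + 2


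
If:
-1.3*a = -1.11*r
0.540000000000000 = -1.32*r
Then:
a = -0.35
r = -0.41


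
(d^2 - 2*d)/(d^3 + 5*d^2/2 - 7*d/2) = 2*(d - 2)/(2*d^2 + 5*d - 7)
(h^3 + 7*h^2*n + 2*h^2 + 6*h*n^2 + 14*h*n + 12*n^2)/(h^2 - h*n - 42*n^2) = (h^2 + h*n + 2*h + 2*n)/(h - 7*n)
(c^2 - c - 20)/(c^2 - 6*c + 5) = (c + 4)/(c - 1)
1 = 1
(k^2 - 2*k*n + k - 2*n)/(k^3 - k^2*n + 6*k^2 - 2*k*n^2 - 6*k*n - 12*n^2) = (k + 1)/(k^2 + k*n + 6*k + 6*n)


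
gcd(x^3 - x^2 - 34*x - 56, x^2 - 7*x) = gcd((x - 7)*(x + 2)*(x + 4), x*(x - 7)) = x - 7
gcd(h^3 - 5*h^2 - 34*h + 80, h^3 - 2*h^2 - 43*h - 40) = h^2 - 3*h - 40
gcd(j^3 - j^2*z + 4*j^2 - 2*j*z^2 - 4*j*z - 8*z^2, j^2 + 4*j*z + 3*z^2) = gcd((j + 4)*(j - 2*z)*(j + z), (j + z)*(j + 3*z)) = j + z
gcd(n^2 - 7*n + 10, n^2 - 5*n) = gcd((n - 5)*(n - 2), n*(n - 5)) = n - 5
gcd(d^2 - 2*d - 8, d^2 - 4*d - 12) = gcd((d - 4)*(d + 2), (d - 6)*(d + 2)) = d + 2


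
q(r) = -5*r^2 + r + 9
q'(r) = 1 - 10*r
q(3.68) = -55.03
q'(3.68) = -35.80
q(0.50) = 8.25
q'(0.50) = -4.00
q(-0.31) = 8.21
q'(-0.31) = 4.10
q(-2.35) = -20.96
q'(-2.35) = 24.50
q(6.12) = -172.15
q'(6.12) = -60.20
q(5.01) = -111.49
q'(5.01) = -49.10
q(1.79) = -5.23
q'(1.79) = -16.90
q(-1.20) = 0.60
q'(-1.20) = 13.00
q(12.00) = -699.00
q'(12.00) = -119.00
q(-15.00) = -1131.00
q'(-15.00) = 151.00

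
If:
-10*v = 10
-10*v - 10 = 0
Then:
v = -1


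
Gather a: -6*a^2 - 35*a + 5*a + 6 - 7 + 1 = -6*a^2 - 30*a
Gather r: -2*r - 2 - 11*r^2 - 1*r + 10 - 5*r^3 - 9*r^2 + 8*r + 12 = -5*r^3 - 20*r^2 + 5*r + 20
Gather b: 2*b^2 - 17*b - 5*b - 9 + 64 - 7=2*b^2 - 22*b + 48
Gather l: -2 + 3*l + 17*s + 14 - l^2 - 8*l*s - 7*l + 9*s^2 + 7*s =-l^2 + l*(-8*s - 4) + 9*s^2 + 24*s + 12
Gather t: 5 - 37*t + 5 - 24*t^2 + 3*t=-24*t^2 - 34*t + 10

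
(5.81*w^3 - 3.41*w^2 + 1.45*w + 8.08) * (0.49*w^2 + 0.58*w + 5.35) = 2.8469*w^5 + 1.6989*w^4 + 29.8162*w^3 - 13.4433*w^2 + 12.4439*w + 43.228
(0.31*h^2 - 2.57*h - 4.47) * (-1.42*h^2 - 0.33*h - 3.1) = -0.4402*h^4 + 3.5471*h^3 + 6.2345*h^2 + 9.4421*h + 13.857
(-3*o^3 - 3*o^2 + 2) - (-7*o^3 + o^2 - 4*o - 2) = 4*o^3 - 4*o^2 + 4*o + 4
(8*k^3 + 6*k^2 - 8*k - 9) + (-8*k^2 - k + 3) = 8*k^3 - 2*k^2 - 9*k - 6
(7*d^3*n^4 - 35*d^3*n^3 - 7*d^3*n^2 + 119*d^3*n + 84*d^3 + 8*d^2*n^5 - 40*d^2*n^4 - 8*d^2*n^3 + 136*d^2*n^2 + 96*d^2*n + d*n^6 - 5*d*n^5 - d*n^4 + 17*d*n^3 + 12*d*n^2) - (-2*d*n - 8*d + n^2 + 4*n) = 7*d^3*n^4 - 35*d^3*n^3 - 7*d^3*n^2 + 119*d^3*n + 84*d^3 + 8*d^2*n^5 - 40*d^2*n^4 - 8*d^2*n^3 + 136*d^2*n^2 + 96*d^2*n + d*n^6 - 5*d*n^5 - d*n^4 + 17*d*n^3 + 12*d*n^2 + 2*d*n + 8*d - n^2 - 4*n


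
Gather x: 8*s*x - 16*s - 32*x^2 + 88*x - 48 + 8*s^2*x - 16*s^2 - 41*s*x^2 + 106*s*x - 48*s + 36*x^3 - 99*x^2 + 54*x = -16*s^2 - 64*s + 36*x^3 + x^2*(-41*s - 131) + x*(8*s^2 + 114*s + 142) - 48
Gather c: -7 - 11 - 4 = -22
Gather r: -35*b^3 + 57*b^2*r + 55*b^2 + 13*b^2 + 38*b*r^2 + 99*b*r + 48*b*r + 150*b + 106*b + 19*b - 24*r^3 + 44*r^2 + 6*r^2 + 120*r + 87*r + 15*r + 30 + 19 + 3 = -35*b^3 + 68*b^2 + 275*b - 24*r^3 + r^2*(38*b + 50) + r*(57*b^2 + 147*b + 222) + 52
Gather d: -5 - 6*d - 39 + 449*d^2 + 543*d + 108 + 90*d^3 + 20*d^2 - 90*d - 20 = 90*d^3 + 469*d^2 + 447*d + 44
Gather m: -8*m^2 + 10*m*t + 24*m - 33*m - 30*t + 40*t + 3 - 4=-8*m^2 + m*(10*t - 9) + 10*t - 1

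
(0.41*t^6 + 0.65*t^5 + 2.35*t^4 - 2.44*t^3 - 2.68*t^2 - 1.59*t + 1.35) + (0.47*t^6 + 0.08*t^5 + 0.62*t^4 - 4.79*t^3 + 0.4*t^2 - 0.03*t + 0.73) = 0.88*t^6 + 0.73*t^5 + 2.97*t^4 - 7.23*t^3 - 2.28*t^2 - 1.62*t + 2.08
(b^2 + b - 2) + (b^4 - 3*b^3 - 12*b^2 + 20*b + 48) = b^4 - 3*b^3 - 11*b^2 + 21*b + 46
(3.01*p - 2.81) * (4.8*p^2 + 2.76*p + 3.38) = 14.448*p^3 - 5.1804*p^2 + 2.4182*p - 9.4978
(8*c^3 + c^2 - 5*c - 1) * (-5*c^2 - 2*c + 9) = -40*c^5 - 21*c^4 + 95*c^3 + 24*c^2 - 43*c - 9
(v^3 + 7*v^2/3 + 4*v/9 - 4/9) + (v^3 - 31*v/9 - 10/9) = 2*v^3 + 7*v^2/3 - 3*v - 14/9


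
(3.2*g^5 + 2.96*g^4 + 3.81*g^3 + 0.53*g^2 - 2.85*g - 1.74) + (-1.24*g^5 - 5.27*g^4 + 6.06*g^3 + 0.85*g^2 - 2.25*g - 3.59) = 1.96*g^5 - 2.31*g^4 + 9.87*g^3 + 1.38*g^2 - 5.1*g - 5.33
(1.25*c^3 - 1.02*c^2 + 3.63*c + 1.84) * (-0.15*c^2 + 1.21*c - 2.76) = -0.1875*c^5 + 1.6655*c^4 - 5.2287*c^3 + 6.9315*c^2 - 7.7924*c - 5.0784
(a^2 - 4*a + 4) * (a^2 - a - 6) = a^4 - 5*a^3 + 2*a^2 + 20*a - 24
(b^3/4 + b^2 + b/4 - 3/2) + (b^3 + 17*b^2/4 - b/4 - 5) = 5*b^3/4 + 21*b^2/4 - 13/2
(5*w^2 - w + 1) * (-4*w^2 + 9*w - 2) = -20*w^4 + 49*w^3 - 23*w^2 + 11*w - 2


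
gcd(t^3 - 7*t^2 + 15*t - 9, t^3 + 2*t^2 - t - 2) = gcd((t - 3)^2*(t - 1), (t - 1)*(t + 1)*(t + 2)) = t - 1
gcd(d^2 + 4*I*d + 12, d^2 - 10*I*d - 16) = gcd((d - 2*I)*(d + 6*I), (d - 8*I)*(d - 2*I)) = d - 2*I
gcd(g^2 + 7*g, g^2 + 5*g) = g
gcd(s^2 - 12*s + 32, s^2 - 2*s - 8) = s - 4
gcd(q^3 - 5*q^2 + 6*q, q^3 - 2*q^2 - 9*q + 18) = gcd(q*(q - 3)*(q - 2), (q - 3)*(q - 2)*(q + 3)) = q^2 - 5*q + 6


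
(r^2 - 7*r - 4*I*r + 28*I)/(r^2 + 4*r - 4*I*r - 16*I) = (r - 7)/(r + 4)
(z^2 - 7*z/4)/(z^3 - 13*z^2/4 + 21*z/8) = 2/(2*z - 3)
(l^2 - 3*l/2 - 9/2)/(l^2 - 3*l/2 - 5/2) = (-2*l^2 + 3*l + 9)/(-2*l^2 + 3*l + 5)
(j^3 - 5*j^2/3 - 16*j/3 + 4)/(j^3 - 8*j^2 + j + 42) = (j - 2/3)/(j - 7)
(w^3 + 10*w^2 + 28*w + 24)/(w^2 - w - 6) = (w^2 + 8*w + 12)/(w - 3)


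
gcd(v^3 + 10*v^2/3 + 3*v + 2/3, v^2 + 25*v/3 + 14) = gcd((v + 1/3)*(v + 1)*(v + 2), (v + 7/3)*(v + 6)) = 1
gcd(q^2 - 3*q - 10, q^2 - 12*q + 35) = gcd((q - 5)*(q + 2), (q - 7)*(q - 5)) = q - 5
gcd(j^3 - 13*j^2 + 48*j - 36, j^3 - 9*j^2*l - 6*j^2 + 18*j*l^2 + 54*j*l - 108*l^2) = j - 6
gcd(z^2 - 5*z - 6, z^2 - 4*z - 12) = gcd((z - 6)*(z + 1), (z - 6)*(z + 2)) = z - 6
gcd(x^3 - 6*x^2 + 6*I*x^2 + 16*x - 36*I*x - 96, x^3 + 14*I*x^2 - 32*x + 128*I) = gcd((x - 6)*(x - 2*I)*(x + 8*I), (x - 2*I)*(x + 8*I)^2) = x^2 + 6*I*x + 16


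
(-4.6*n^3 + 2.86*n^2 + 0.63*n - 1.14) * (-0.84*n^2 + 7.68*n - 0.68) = 3.864*n^5 - 37.7304*n^4 + 24.5636*n^3 + 3.8512*n^2 - 9.1836*n + 0.7752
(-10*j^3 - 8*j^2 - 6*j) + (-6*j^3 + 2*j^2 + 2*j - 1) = -16*j^3 - 6*j^2 - 4*j - 1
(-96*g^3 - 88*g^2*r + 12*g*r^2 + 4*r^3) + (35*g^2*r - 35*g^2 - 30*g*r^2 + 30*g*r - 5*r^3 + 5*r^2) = -96*g^3 - 53*g^2*r - 35*g^2 - 18*g*r^2 + 30*g*r - r^3 + 5*r^2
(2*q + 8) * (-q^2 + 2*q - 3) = -2*q^3 - 4*q^2 + 10*q - 24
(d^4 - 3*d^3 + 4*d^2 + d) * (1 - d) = -d^5 + 4*d^4 - 7*d^3 + 3*d^2 + d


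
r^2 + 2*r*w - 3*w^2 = (r - w)*(r + 3*w)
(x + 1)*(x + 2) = x^2 + 3*x + 2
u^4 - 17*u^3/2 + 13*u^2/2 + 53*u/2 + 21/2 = (u - 7)*(u - 3)*(u + 1/2)*(u + 1)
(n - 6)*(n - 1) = n^2 - 7*n + 6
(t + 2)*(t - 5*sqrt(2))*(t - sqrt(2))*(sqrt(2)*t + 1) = sqrt(2)*t^4 - 11*t^3 + 2*sqrt(2)*t^3 - 22*t^2 + 4*sqrt(2)*t^2 + 10*t + 8*sqrt(2)*t + 20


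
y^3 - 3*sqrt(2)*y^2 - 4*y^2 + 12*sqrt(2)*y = y*(y - 4)*(y - 3*sqrt(2))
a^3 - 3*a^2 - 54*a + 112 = (a - 8)*(a - 2)*(a + 7)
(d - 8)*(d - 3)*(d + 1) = d^3 - 10*d^2 + 13*d + 24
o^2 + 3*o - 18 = (o - 3)*(o + 6)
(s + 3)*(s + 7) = s^2 + 10*s + 21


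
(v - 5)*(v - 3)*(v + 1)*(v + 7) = v^4 - 42*v^2 + 64*v + 105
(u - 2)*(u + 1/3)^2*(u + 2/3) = u^4 - 2*u^3/3 - 19*u^2/9 - 28*u/27 - 4/27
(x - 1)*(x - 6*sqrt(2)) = x^2 - 6*sqrt(2)*x - x + 6*sqrt(2)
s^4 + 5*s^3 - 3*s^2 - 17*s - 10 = (s - 2)*(s + 1)^2*(s + 5)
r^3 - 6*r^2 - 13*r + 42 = (r - 7)*(r - 2)*(r + 3)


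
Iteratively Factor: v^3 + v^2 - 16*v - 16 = (v + 4)*(v^2 - 3*v - 4) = (v + 1)*(v + 4)*(v - 4)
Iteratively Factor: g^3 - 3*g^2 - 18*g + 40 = (g - 2)*(g^2 - g - 20) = (g - 2)*(g + 4)*(g - 5)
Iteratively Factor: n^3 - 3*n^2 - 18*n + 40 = (n - 2)*(n^2 - n - 20) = (n - 2)*(n + 4)*(n - 5)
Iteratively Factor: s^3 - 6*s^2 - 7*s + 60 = (s - 4)*(s^2 - 2*s - 15) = (s - 5)*(s - 4)*(s + 3)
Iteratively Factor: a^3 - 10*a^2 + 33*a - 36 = (a - 4)*(a^2 - 6*a + 9) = (a - 4)*(a - 3)*(a - 3)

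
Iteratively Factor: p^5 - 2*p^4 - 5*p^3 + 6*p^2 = (p - 3)*(p^4 + p^3 - 2*p^2) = (p - 3)*(p - 1)*(p^3 + 2*p^2) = (p - 3)*(p - 1)*(p + 2)*(p^2) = p*(p - 3)*(p - 1)*(p + 2)*(p)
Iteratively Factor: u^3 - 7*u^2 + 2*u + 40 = (u - 4)*(u^2 - 3*u - 10) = (u - 5)*(u - 4)*(u + 2)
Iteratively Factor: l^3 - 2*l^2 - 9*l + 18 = (l + 3)*(l^2 - 5*l + 6) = (l - 2)*(l + 3)*(l - 3)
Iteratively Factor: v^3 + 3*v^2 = (v)*(v^2 + 3*v) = v^2*(v + 3)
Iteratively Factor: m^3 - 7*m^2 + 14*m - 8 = (m - 4)*(m^2 - 3*m + 2) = (m - 4)*(m - 1)*(m - 2)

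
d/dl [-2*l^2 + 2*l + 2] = 2 - 4*l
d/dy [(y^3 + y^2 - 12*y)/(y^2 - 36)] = (y^4 - 96*y^2 - 72*y + 432)/(y^4 - 72*y^2 + 1296)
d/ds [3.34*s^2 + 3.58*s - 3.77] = 6.68*s + 3.58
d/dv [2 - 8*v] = -8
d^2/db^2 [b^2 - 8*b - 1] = 2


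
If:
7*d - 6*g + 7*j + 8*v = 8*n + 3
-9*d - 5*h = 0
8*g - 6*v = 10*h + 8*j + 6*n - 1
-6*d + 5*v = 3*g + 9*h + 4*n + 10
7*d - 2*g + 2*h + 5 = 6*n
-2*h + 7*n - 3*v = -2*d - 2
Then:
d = 6150/38099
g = 98111/152396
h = -11070/38099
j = -104355/76198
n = 108233/152396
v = 400061/152396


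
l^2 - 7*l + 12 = (l - 4)*(l - 3)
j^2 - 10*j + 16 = (j - 8)*(j - 2)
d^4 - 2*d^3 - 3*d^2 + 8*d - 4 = (d - 2)*(d - 1)^2*(d + 2)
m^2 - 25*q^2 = (m - 5*q)*(m + 5*q)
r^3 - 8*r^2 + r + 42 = (r - 7)*(r - 3)*(r + 2)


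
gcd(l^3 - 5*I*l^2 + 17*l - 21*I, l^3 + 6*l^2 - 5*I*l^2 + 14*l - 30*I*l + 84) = l - 7*I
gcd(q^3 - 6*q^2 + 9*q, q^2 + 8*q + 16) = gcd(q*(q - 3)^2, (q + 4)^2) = 1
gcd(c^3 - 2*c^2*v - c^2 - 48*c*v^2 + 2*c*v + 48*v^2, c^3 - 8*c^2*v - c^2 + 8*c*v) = -c^2 + 8*c*v + c - 8*v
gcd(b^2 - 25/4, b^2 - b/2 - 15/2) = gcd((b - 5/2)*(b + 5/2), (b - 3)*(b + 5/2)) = b + 5/2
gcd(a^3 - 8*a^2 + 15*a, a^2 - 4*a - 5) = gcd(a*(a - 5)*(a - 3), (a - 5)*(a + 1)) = a - 5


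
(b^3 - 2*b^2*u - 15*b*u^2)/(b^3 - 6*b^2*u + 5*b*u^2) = (-b - 3*u)/(-b + u)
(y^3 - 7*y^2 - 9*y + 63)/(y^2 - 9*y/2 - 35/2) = 2*(y^2 - 9)/(2*y + 5)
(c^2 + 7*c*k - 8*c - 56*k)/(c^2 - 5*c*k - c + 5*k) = (c^2 + 7*c*k - 8*c - 56*k)/(c^2 - 5*c*k - c + 5*k)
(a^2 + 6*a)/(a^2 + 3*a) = (a + 6)/(a + 3)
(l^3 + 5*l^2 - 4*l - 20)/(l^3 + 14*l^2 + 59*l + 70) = (l - 2)/(l + 7)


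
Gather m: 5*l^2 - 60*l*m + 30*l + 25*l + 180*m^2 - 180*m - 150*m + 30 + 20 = 5*l^2 + 55*l + 180*m^2 + m*(-60*l - 330) + 50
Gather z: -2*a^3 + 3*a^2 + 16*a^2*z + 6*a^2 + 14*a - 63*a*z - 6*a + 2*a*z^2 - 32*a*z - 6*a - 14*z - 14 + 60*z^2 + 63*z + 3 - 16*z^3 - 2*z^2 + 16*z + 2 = -2*a^3 + 9*a^2 + 2*a - 16*z^3 + z^2*(2*a + 58) + z*(16*a^2 - 95*a + 65) - 9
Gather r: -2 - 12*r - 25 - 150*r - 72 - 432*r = -594*r - 99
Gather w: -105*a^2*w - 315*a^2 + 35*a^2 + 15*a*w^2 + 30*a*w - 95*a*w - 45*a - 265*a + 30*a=-280*a^2 + 15*a*w^2 - 280*a + w*(-105*a^2 - 65*a)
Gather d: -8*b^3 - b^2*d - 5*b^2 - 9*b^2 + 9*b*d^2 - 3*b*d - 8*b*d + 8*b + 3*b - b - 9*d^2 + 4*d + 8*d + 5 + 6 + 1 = -8*b^3 - 14*b^2 + 10*b + d^2*(9*b - 9) + d*(-b^2 - 11*b + 12) + 12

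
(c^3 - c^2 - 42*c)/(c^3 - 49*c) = (c + 6)/(c + 7)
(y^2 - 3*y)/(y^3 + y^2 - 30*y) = (y - 3)/(y^2 + y - 30)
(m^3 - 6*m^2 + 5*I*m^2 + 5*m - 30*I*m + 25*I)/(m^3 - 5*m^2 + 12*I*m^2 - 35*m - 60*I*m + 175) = (m - 1)/(m + 7*I)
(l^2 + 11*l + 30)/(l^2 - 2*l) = (l^2 + 11*l + 30)/(l*(l - 2))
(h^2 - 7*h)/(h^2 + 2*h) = (h - 7)/(h + 2)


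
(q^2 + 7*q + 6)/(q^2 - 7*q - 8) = (q + 6)/(q - 8)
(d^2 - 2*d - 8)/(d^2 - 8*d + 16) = (d + 2)/(d - 4)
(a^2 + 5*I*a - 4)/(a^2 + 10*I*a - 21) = (a^2 + 5*I*a - 4)/(a^2 + 10*I*a - 21)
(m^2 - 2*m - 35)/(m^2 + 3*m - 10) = (m - 7)/(m - 2)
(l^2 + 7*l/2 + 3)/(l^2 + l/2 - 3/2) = (l + 2)/(l - 1)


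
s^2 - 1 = (s - 1)*(s + 1)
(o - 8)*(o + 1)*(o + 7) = o^3 - 57*o - 56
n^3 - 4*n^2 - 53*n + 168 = (n - 8)*(n - 3)*(n + 7)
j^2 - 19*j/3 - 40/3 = (j - 8)*(j + 5/3)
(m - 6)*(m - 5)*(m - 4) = m^3 - 15*m^2 + 74*m - 120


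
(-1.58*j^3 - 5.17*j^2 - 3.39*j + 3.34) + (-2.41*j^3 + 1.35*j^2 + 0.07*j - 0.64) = -3.99*j^3 - 3.82*j^2 - 3.32*j + 2.7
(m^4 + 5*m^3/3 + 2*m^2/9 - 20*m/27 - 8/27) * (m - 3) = m^5 - 4*m^4/3 - 43*m^3/9 - 38*m^2/27 + 52*m/27 + 8/9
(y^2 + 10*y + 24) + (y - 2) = y^2 + 11*y + 22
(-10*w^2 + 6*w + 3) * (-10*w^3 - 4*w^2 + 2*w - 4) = 100*w^5 - 20*w^4 - 74*w^3 + 40*w^2 - 18*w - 12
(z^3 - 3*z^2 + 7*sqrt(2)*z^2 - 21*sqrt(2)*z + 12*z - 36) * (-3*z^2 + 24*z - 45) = -3*z^5 - 21*sqrt(2)*z^4 + 33*z^4 - 153*z^3 + 231*sqrt(2)*z^3 - 819*sqrt(2)*z^2 + 531*z^2 - 1404*z + 945*sqrt(2)*z + 1620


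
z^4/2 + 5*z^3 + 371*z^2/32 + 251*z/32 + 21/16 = (z/2 + 1)*(z + 1/4)*(z + 3/4)*(z + 7)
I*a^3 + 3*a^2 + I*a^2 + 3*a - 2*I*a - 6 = (a + 2)*(a - 3*I)*(I*a - I)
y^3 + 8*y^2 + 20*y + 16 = (y + 2)^2*(y + 4)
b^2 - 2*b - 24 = (b - 6)*(b + 4)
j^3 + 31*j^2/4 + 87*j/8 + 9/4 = (j + 1/4)*(j + 3/2)*(j + 6)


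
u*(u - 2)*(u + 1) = u^3 - u^2 - 2*u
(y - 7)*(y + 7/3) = y^2 - 14*y/3 - 49/3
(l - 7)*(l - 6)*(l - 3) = l^3 - 16*l^2 + 81*l - 126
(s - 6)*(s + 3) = s^2 - 3*s - 18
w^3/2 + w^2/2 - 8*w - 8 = (w/2 + 1/2)*(w - 4)*(w + 4)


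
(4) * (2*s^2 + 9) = 8*s^2 + 36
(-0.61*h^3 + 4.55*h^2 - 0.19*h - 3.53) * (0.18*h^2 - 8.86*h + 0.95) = -0.1098*h^5 + 6.2236*h^4 - 40.9267*h^3 + 5.3705*h^2 + 31.0953*h - 3.3535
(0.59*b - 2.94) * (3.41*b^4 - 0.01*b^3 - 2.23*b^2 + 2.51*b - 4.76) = 2.0119*b^5 - 10.0313*b^4 - 1.2863*b^3 + 8.0371*b^2 - 10.1878*b + 13.9944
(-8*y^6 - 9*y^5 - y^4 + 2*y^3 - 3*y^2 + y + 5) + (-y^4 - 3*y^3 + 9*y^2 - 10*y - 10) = -8*y^6 - 9*y^5 - 2*y^4 - y^3 + 6*y^2 - 9*y - 5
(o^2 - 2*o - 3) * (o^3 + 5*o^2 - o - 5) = o^5 + 3*o^4 - 14*o^3 - 18*o^2 + 13*o + 15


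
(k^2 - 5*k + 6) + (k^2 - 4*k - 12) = 2*k^2 - 9*k - 6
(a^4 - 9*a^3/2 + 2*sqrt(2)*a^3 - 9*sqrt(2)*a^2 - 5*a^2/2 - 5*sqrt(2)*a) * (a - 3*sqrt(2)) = a^5 - 9*a^4/2 - sqrt(2)*a^4 - 29*a^3/2 + 9*sqrt(2)*a^3/2 + 5*sqrt(2)*a^2/2 + 54*a^2 + 30*a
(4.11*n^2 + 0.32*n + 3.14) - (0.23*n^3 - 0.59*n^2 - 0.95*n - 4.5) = -0.23*n^3 + 4.7*n^2 + 1.27*n + 7.64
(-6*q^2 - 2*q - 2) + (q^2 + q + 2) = -5*q^2 - q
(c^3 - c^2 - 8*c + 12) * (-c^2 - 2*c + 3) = -c^5 - c^4 + 13*c^3 + c^2 - 48*c + 36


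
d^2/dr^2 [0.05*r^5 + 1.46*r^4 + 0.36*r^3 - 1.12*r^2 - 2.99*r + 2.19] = 1.0*r^3 + 17.52*r^2 + 2.16*r - 2.24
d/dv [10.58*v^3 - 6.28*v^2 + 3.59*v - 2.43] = 31.74*v^2 - 12.56*v + 3.59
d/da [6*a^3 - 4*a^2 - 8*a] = 18*a^2 - 8*a - 8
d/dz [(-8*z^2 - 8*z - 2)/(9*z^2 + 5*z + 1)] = 2*(16*z^2 + 10*z + 1)/(81*z^4 + 90*z^3 + 43*z^2 + 10*z + 1)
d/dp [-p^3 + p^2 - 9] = p*(2 - 3*p)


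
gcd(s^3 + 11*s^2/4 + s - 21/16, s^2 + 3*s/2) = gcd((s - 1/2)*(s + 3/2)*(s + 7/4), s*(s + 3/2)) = s + 3/2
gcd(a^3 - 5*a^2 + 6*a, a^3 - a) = a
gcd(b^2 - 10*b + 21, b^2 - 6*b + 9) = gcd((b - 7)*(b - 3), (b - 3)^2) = b - 3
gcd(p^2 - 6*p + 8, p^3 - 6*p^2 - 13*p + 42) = p - 2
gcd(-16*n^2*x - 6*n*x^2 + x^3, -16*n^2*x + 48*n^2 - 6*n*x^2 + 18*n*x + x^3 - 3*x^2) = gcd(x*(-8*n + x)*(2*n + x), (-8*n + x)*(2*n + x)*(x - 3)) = -16*n^2 - 6*n*x + x^2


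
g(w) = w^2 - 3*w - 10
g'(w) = 2*w - 3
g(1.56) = -12.25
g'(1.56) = 0.12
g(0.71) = -11.63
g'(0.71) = -1.58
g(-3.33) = 11.08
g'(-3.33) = -9.66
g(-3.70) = 14.79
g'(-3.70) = -10.40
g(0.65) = -11.53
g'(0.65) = -1.70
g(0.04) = -10.12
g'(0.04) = -2.92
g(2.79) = -10.59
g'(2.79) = 2.58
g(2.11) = -11.88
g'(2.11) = 1.22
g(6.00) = 8.00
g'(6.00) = 9.00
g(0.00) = -10.00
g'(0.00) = -3.00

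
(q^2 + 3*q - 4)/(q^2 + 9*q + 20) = (q - 1)/(q + 5)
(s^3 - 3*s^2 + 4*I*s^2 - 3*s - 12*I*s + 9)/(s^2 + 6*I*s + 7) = (s^3 + s^2*(-3 + 4*I) + s*(-3 - 12*I) + 9)/(s^2 + 6*I*s + 7)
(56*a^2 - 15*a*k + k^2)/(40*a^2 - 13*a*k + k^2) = (7*a - k)/(5*a - k)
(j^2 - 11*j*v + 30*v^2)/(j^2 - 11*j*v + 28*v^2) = (j^2 - 11*j*v + 30*v^2)/(j^2 - 11*j*v + 28*v^2)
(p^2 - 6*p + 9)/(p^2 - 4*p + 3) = (p - 3)/(p - 1)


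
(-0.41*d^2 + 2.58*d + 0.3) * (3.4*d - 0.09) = -1.394*d^3 + 8.8089*d^2 + 0.7878*d - 0.027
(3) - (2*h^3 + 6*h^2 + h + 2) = -2*h^3 - 6*h^2 - h + 1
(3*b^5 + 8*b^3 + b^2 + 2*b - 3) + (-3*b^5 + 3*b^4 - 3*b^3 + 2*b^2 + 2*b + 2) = 3*b^4 + 5*b^3 + 3*b^2 + 4*b - 1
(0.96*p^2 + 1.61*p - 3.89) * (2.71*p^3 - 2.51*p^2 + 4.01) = 2.6016*p^5 + 1.9535*p^4 - 14.583*p^3 + 13.6135*p^2 + 6.4561*p - 15.5989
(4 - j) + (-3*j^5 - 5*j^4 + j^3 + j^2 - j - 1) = -3*j^5 - 5*j^4 + j^3 + j^2 - 2*j + 3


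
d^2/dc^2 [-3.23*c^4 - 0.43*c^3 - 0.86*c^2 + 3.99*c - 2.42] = -38.76*c^2 - 2.58*c - 1.72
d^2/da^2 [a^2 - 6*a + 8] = 2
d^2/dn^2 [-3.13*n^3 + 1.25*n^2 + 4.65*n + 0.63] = 2.5 - 18.78*n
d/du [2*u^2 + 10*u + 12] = 4*u + 10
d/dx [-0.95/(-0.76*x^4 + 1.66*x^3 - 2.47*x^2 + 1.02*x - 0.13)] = (-2.888*x^3 + 4.731*x^2 - 4.693*x + 0.969)/(0.76*x^4 - 1.66*x^3 + 2.47*x^2 - 1.02*x + 0.13)^2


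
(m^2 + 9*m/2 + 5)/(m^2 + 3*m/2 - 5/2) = (m + 2)/(m - 1)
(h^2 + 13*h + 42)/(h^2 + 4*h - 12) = (h + 7)/(h - 2)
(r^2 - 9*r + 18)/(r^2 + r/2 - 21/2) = 2*(r - 6)/(2*r + 7)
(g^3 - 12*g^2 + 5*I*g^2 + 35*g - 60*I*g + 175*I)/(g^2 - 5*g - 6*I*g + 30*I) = (g^2 + g*(-7 + 5*I) - 35*I)/(g - 6*I)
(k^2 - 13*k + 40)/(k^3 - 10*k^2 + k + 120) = 1/(k + 3)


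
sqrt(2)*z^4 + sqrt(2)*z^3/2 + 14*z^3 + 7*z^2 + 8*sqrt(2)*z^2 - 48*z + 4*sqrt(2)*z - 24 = (z - sqrt(2))*(z + 2*sqrt(2))*(z + 6*sqrt(2))*(sqrt(2)*z + sqrt(2)/2)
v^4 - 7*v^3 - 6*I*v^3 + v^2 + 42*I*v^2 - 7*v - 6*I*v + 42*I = (v - 7)*(v - 6*I)*(v - I)*(v + I)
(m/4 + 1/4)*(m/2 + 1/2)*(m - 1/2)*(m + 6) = m^4/8 + 15*m^3/16 + 9*m^2/8 - m/16 - 3/8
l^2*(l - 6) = l^3 - 6*l^2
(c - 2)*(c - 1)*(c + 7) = c^3 + 4*c^2 - 19*c + 14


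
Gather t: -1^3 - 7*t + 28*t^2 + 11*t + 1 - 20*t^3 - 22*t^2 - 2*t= -20*t^3 + 6*t^2 + 2*t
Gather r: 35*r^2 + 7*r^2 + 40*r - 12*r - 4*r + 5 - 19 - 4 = 42*r^2 + 24*r - 18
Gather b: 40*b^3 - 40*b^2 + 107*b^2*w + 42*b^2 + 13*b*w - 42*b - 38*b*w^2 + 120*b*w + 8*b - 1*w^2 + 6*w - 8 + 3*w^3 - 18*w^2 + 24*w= 40*b^3 + b^2*(107*w + 2) + b*(-38*w^2 + 133*w - 34) + 3*w^3 - 19*w^2 + 30*w - 8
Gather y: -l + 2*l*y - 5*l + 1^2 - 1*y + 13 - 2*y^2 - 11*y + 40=-6*l - 2*y^2 + y*(2*l - 12) + 54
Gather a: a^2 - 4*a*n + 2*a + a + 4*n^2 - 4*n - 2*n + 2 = a^2 + a*(3 - 4*n) + 4*n^2 - 6*n + 2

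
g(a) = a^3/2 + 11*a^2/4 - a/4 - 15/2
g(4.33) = 83.57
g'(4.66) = 57.95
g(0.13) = -7.48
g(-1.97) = -0.16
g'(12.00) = 281.75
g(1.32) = -1.89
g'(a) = 3*a^2/2 + 11*a/2 - 1/4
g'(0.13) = 0.49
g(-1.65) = -1.85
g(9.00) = 577.50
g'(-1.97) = -5.26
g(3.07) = 32.12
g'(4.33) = 51.69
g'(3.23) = 33.16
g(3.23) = 37.23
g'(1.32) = 9.62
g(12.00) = 1249.50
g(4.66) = 101.65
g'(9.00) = 170.75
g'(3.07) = 30.77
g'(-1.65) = -5.24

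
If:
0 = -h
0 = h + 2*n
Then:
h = 0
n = 0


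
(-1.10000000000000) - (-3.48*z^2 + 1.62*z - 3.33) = 3.48*z^2 - 1.62*z + 2.23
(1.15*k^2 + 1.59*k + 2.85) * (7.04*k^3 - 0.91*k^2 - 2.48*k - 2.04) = 8.096*k^5 + 10.1471*k^4 + 15.7651*k^3 - 8.8827*k^2 - 10.3116*k - 5.814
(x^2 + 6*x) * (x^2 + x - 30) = x^4 + 7*x^3 - 24*x^2 - 180*x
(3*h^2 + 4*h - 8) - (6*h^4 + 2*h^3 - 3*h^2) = -6*h^4 - 2*h^3 + 6*h^2 + 4*h - 8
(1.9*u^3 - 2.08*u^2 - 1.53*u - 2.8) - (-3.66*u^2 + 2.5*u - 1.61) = 1.9*u^3 + 1.58*u^2 - 4.03*u - 1.19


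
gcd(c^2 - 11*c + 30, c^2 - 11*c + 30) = c^2 - 11*c + 30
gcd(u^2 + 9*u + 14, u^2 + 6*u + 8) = u + 2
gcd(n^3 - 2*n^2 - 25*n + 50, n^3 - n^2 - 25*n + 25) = n^2 - 25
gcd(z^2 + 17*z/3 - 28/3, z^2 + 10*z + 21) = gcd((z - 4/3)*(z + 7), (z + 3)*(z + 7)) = z + 7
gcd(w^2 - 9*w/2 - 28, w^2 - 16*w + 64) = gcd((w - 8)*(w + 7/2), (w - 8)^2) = w - 8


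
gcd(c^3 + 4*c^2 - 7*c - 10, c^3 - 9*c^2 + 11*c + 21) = c + 1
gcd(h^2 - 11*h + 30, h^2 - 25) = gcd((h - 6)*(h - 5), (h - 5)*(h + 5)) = h - 5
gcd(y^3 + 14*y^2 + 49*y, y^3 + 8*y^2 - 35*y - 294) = y^2 + 14*y + 49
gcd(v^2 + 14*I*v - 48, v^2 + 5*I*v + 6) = v + 6*I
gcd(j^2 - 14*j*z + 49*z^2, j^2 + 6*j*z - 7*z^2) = 1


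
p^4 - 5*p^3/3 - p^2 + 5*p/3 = p*(p - 5/3)*(p - 1)*(p + 1)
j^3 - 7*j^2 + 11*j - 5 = (j - 5)*(j - 1)^2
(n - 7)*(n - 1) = n^2 - 8*n + 7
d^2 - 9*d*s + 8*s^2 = (d - 8*s)*(d - s)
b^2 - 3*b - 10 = (b - 5)*(b + 2)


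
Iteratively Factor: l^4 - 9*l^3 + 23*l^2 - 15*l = (l)*(l^3 - 9*l^2 + 23*l - 15) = l*(l - 3)*(l^2 - 6*l + 5) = l*(l - 5)*(l - 3)*(l - 1)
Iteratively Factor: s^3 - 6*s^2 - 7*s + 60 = (s - 5)*(s^2 - s - 12) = (s - 5)*(s + 3)*(s - 4)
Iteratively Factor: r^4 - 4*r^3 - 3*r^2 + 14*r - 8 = (r - 1)*(r^3 - 3*r^2 - 6*r + 8) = (r - 1)*(r + 2)*(r^2 - 5*r + 4) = (r - 4)*(r - 1)*(r + 2)*(r - 1)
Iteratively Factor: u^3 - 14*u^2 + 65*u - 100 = (u - 5)*(u^2 - 9*u + 20) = (u - 5)^2*(u - 4)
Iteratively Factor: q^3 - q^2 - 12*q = (q)*(q^2 - q - 12) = q*(q + 3)*(q - 4)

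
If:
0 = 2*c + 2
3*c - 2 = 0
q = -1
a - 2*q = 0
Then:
No Solution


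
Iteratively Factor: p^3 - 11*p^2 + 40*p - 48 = (p - 3)*(p^2 - 8*p + 16) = (p - 4)*(p - 3)*(p - 4)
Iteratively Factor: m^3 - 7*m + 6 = (m - 2)*(m^2 + 2*m - 3) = (m - 2)*(m + 3)*(m - 1)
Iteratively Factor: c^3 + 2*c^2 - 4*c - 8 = (c + 2)*(c^2 - 4) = (c + 2)^2*(c - 2)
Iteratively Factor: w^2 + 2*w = (w)*(w + 2)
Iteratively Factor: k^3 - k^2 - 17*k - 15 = (k + 1)*(k^2 - 2*k - 15) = (k - 5)*(k + 1)*(k + 3)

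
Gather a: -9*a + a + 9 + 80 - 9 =80 - 8*a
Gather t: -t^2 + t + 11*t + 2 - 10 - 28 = -t^2 + 12*t - 36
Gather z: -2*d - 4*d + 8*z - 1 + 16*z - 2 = -6*d + 24*z - 3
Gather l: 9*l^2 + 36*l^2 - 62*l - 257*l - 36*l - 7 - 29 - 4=45*l^2 - 355*l - 40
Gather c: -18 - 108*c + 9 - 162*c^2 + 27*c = -162*c^2 - 81*c - 9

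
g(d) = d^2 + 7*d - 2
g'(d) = 2*d + 7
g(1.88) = 14.69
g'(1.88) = 10.76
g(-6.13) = -7.33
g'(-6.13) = -5.26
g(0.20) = -0.56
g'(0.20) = 7.40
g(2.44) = 21.03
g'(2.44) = 11.88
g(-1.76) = -11.22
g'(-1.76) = 3.48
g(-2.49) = -13.23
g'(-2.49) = 2.02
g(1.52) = 10.95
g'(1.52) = 10.04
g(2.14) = 17.56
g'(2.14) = 11.28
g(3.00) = 28.00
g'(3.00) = 13.00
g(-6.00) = -8.00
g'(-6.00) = -5.00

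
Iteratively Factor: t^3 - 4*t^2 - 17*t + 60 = (t - 5)*(t^2 + t - 12) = (t - 5)*(t + 4)*(t - 3)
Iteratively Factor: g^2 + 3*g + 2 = (g + 2)*(g + 1)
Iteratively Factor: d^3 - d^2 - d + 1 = (d - 1)*(d^2 - 1) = (d - 1)^2*(d + 1)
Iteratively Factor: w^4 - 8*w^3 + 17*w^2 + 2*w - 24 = (w + 1)*(w^3 - 9*w^2 + 26*w - 24) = (w - 2)*(w + 1)*(w^2 - 7*w + 12) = (w - 4)*(w - 2)*(w + 1)*(w - 3)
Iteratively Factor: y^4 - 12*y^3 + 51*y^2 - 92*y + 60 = (y - 3)*(y^3 - 9*y^2 + 24*y - 20) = (y - 3)*(y - 2)*(y^2 - 7*y + 10) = (y - 5)*(y - 3)*(y - 2)*(y - 2)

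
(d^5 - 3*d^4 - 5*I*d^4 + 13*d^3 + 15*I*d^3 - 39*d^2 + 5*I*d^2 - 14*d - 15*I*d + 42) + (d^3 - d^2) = d^5 - 3*d^4 - 5*I*d^4 + 14*d^3 + 15*I*d^3 - 40*d^2 + 5*I*d^2 - 14*d - 15*I*d + 42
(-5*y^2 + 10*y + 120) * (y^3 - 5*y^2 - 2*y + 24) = -5*y^5 + 35*y^4 + 80*y^3 - 740*y^2 + 2880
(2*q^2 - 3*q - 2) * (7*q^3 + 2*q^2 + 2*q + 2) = 14*q^5 - 17*q^4 - 16*q^3 - 6*q^2 - 10*q - 4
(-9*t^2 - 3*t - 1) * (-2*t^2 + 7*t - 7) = 18*t^4 - 57*t^3 + 44*t^2 + 14*t + 7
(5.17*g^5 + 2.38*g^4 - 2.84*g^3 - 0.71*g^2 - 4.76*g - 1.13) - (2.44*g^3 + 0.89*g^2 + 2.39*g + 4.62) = 5.17*g^5 + 2.38*g^4 - 5.28*g^3 - 1.6*g^2 - 7.15*g - 5.75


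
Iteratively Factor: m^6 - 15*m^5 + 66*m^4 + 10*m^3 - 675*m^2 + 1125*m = (m - 3)*(m^5 - 12*m^4 + 30*m^3 + 100*m^2 - 375*m) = (m - 5)*(m - 3)*(m^4 - 7*m^3 - 5*m^2 + 75*m) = (m - 5)*(m - 3)*(m + 3)*(m^3 - 10*m^2 + 25*m) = m*(m - 5)*(m - 3)*(m + 3)*(m^2 - 10*m + 25) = m*(m - 5)^2*(m - 3)*(m + 3)*(m - 5)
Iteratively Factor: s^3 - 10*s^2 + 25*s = (s - 5)*(s^2 - 5*s) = s*(s - 5)*(s - 5)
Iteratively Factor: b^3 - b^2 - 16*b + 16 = (b - 4)*(b^2 + 3*b - 4) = (b - 4)*(b - 1)*(b + 4)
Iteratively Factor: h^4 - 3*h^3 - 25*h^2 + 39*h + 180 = (h - 5)*(h^3 + 2*h^2 - 15*h - 36) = (h - 5)*(h - 4)*(h^2 + 6*h + 9) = (h - 5)*(h - 4)*(h + 3)*(h + 3)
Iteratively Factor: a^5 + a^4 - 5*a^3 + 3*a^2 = (a)*(a^4 + a^3 - 5*a^2 + 3*a) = a*(a - 1)*(a^3 + 2*a^2 - 3*a) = a^2*(a - 1)*(a^2 + 2*a - 3) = a^2*(a - 1)^2*(a + 3)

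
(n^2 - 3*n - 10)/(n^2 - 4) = (n - 5)/(n - 2)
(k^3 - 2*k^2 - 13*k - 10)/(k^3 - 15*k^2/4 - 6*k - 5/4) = 4*(k + 2)/(4*k + 1)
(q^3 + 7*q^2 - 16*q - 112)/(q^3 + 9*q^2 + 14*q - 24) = (q^2 + 3*q - 28)/(q^2 + 5*q - 6)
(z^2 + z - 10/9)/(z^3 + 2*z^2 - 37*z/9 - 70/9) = (3*z - 2)/(3*z^2 + z - 14)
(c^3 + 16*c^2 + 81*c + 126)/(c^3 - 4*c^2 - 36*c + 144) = (c^2 + 10*c + 21)/(c^2 - 10*c + 24)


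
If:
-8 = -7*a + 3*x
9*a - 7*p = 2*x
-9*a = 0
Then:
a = 0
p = 16/21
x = -8/3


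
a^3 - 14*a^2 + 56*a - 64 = (a - 8)*(a - 4)*(a - 2)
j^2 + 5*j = j*(j + 5)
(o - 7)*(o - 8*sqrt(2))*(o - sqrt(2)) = o^3 - 9*sqrt(2)*o^2 - 7*o^2 + 16*o + 63*sqrt(2)*o - 112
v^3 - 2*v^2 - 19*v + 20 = (v - 5)*(v - 1)*(v + 4)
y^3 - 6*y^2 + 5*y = y*(y - 5)*(y - 1)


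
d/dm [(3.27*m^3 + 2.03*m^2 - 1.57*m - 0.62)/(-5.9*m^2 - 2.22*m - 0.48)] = (-19.293*m^4 - 14.5188*m^3 - 18.4784*m^2 - 9.2648*m - 0.6228)/(34.81*m^4 + 26.196*m^3 + 10.5924*m^2 + 2.1312*m + 0.2304)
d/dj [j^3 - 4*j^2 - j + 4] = 3*j^2 - 8*j - 1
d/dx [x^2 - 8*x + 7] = 2*x - 8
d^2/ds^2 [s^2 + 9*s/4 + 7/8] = 2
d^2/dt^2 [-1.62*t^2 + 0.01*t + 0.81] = -3.24000000000000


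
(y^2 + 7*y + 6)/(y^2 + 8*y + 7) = (y + 6)/(y + 7)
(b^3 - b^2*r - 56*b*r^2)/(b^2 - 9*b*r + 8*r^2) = b*(-b - 7*r)/(-b + r)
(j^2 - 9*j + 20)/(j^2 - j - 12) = (j - 5)/(j + 3)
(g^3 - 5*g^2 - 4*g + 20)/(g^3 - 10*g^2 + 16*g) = (g^2 - 3*g - 10)/(g*(g - 8))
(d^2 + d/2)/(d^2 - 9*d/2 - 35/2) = d*(2*d + 1)/(2*d^2 - 9*d - 35)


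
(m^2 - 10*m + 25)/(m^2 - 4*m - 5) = (m - 5)/(m + 1)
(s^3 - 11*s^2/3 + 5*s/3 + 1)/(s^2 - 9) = (3*s^2 - 2*s - 1)/(3*(s + 3))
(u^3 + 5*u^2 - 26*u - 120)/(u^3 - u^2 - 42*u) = (u^2 - u - 20)/(u*(u - 7))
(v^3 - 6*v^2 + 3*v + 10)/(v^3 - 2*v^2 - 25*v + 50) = (v + 1)/(v + 5)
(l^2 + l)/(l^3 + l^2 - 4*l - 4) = l/(l^2 - 4)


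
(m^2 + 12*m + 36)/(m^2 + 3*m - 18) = (m + 6)/(m - 3)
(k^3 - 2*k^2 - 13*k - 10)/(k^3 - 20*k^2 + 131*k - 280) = (k^2 + 3*k + 2)/(k^2 - 15*k + 56)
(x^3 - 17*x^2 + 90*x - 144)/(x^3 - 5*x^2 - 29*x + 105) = (x^2 - 14*x + 48)/(x^2 - 2*x - 35)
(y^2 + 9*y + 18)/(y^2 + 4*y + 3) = (y + 6)/(y + 1)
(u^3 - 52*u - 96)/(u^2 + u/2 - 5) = 2*(u^3 - 52*u - 96)/(2*u^2 + u - 10)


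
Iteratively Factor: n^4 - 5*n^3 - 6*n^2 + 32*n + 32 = (n + 1)*(n^3 - 6*n^2 + 32) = (n - 4)*(n + 1)*(n^2 - 2*n - 8) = (n - 4)^2*(n + 1)*(n + 2)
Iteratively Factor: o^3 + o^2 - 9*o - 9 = (o + 1)*(o^2 - 9) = (o + 1)*(o + 3)*(o - 3)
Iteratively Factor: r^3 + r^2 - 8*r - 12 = (r + 2)*(r^2 - r - 6) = (r + 2)^2*(r - 3)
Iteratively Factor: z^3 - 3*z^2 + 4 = (z - 2)*(z^2 - z - 2) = (z - 2)*(z + 1)*(z - 2)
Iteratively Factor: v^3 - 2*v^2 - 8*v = (v)*(v^2 - 2*v - 8) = v*(v + 2)*(v - 4)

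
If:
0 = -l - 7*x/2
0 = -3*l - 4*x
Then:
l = 0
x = 0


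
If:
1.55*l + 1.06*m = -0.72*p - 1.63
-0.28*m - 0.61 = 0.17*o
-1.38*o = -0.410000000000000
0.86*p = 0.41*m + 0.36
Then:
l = 0.89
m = -2.36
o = 0.30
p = -0.71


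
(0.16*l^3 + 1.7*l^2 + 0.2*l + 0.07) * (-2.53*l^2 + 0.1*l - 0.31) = -0.4048*l^5 - 4.285*l^4 - 0.3856*l^3 - 0.6841*l^2 - 0.055*l - 0.0217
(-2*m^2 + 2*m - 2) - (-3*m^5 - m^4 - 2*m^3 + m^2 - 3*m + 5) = 3*m^5 + m^4 + 2*m^3 - 3*m^2 + 5*m - 7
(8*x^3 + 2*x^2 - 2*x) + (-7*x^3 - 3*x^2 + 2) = x^3 - x^2 - 2*x + 2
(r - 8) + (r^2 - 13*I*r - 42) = r^2 + r - 13*I*r - 50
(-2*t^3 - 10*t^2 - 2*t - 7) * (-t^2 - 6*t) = 2*t^5 + 22*t^4 + 62*t^3 + 19*t^2 + 42*t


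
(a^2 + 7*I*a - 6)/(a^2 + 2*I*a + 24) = (a + I)/(a - 4*I)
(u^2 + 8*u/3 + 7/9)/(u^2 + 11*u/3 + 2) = (9*u^2 + 24*u + 7)/(3*(3*u^2 + 11*u + 6))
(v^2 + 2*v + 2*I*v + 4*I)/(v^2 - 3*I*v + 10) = (v + 2)/(v - 5*I)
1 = 1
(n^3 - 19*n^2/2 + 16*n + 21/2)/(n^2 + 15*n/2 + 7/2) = (n^2 - 10*n + 21)/(n + 7)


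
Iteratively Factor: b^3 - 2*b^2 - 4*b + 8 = (b - 2)*(b^2 - 4) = (b - 2)*(b + 2)*(b - 2)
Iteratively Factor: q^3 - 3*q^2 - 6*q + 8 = (q + 2)*(q^2 - 5*q + 4) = (q - 4)*(q + 2)*(q - 1)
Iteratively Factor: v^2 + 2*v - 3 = (v + 3)*(v - 1)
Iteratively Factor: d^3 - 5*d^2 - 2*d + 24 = (d - 4)*(d^2 - d - 6) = (d - 4)*(d + 2)*(d - 3)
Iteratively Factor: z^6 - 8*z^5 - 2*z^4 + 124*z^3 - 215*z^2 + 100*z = (z - 5)*(z^5 - 3*z^4 - 17*z^3 + 39*z^2 - 20*z) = (z - 5)*(z - 1)*(z^4 - 2*z^3 - 19*z^2 + 20*z) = (z - 5)*(z - 1)*(z + 4)*(z^3 - 6*z^2 + 5*z) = z*(z - 5)*(z - 1)*(z + 4)*(z^2 - 6*z + 5) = z*(z - 5)*(z - 1)^2*(z + 4)*(z - 5)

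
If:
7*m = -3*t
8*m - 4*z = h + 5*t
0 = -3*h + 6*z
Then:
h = 2*z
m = 18*z/59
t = -42*z/59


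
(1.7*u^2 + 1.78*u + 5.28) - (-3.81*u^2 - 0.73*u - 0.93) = 5.51*u^2 + 2.51*u + 6.21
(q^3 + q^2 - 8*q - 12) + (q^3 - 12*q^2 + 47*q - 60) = 2*q^3 - 11*q^2 + 39*q - 72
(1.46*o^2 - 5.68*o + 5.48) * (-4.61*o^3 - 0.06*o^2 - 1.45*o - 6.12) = -6.7306*o^5 + 26.0972*o^4 - 27.039*o^3 - 1.028*o^2 + 26.8156*o - 33.5376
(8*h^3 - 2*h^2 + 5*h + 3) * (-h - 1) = -8*h^4 - 6*h^3 - 3*h^2 - 8*h - 3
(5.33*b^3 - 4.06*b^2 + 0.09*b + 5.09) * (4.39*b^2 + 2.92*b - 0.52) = 23.3987*b^5 - 2.2598*b^4 - 14.2317*b^3 + 24.7191*b^2 + 14.816*b - 2.6468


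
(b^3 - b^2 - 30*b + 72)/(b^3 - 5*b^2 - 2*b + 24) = (b + 6)/(b + 2)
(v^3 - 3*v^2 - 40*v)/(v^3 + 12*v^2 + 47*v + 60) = v*(v - 8)/(v^2 + 7*v + 12)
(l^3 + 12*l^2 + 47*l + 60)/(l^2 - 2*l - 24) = (l^2 + 8*l + 15)/(l - 6)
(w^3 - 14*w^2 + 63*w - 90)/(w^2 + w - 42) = (w^2 - 8*w + 15)/(w + 7)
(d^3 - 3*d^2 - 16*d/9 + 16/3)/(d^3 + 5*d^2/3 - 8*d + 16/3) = (d^2 - 5*d/3 - 4)/(d^2 + 3*d - 4)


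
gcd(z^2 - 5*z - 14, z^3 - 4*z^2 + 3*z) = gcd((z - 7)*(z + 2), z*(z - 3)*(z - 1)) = 1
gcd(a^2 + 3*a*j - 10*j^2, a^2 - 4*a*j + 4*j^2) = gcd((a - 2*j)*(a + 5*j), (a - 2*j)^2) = a - 2*j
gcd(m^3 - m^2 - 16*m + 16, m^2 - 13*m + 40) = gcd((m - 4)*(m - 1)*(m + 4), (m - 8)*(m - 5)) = 1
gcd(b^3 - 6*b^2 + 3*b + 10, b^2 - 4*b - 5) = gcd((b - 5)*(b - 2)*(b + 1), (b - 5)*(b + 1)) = b^2 - 4*b - 5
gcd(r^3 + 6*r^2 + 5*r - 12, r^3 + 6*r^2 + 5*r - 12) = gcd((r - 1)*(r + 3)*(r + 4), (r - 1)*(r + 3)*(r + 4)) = r^3 + 6*r^2 + 5*r - 12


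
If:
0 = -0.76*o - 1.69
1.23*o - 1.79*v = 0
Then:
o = -2.22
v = -1.53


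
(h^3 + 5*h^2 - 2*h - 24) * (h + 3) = h^4 + 8*h^3 + 13*h^2 - 30*h - 72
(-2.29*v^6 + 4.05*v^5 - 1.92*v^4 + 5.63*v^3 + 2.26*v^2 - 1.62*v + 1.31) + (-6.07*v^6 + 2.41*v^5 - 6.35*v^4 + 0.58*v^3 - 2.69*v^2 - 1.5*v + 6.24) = -8.36*v^6 + 6.46*v^5 - 8.27*v^4 + 6.21*v^3 - 0.43*v^2 - 3.12*v + 7.55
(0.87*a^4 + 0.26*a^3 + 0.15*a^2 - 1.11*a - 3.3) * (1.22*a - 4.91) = 1.0614*a^5 - 3.9545*a^4 - 1.0936*a^3 - 2.0907*a^2 + 1.4241*a + 16.203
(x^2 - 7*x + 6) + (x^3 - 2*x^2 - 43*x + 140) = x^3 - x^2 - 50*x + 146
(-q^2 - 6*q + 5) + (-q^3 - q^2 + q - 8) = -q^3 - 2*q^2 - 5*q - 3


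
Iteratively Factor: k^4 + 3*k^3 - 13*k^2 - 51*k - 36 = (k - 4)*(k^3 + 7*k^2 + 15*k + 9) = (k - 4)*(k + 3)*(k^2 + 4*k + 3) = (k - 4)*(k + 3)^2*(k + 1)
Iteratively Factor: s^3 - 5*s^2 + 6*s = (s)*(s^2 - 5*s + 6) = s*(s - 3)*(s - 2)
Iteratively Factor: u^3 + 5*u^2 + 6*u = (u + 2)*(u^2 + 3*u) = (u + 2)*(u + 3)*(u)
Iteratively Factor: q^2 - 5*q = (q)*(q - 5)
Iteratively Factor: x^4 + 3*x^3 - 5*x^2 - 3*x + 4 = (x - 1)*(x^3 + 4*x^2 - x - 4) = (x - 1)^2*(x^2 + 5*x + 4) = (x - 1)^2*(x + 4)*(x + 1)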